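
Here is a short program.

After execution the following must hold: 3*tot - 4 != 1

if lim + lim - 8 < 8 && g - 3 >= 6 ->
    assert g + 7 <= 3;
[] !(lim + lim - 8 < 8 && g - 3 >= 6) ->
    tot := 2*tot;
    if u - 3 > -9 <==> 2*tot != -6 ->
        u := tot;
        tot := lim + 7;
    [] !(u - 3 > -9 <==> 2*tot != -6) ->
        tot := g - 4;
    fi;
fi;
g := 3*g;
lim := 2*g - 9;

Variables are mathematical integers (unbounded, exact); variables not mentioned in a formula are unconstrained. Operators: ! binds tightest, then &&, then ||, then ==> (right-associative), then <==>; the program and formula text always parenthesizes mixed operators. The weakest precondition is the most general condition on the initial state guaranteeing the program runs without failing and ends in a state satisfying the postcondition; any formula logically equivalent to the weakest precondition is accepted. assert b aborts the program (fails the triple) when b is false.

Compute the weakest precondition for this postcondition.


Working backward. After the program, the postcondition 3*tot - 4 != 1 must hold; in canonical form it is 3*tot != 5.
Before lim := 2*g - 9: 3*tot != 5
Before g := 3*g: 3*tot != 5
Then branch requires g <= -4 && 3*tot != 5; else branch requires ((u > -6 <==> 4*tot != -6) ==> 3*lim != -16) && ((!(u > -6 <==> 4*tot != -6)) ==> 3*g != 17).
Before the if: ((2*lim < 16 && g >= 9) ==> (g <= -4 && 3*tot != 5)) && ((!(2*lim < 16 && g >= 9)) ==> (((u > -6 <==> 4*tot != -6) ==> 3*lim != -16) && ((!(u > -6 <==> 4*tot != -6)) ==> 3*g != 17)))
Answer: WP = ((2*lim < 16 && g >= 9) ==> (g <= -4 && 3*tot != 5)) && ((!(2*lim < 16 && g >= 9)) ==> (((u > -6 <==> 4*tot != -6) ==> 3*lim != -16) && ((!(u > -6 <==> 4*tot != -6)) ==> 3*g != 17)))


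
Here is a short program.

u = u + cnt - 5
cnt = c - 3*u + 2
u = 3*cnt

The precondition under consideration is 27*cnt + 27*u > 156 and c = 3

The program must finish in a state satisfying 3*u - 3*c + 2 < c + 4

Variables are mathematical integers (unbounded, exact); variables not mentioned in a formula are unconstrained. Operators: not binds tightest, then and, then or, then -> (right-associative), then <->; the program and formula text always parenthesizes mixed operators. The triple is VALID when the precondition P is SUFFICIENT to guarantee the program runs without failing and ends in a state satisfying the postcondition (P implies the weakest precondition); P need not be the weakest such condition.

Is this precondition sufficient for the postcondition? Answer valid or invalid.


Working backward. After the program, the postcondition 3*u - 3*c + 2 < c + 4 must hold; in canonical form it is 3*u < 4*c + 2.
Before u := 3*cnt: 9*cnt < 4*c + 2
Before cnt := c - 3*u + 2: 5*c < 27*u - 16
Before u := u + cnt - 5: 5*c < 27*cnt + 27*u - 151
The weakest precondition is 5*c < 27*cnt + 27*u - 151.
Check whether 27*cnt + 27*u > 156 and c = 3 implies it.
Countermodel: at the initial state c = 3, cnt = 0, u = 6, the precondition holds but the weakest precondition fails.
Answer: invalid


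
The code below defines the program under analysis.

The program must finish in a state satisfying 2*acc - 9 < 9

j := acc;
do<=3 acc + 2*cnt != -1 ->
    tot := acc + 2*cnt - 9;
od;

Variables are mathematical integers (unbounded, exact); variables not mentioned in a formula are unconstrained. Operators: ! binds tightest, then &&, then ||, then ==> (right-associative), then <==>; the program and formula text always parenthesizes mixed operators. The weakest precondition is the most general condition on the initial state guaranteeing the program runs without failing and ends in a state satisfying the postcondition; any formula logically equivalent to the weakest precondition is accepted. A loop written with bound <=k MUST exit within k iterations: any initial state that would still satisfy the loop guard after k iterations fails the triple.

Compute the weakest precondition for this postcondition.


Working backward. After the program, the postcondition 2*acc - 9 < 9 must hold; in canonical form it is 2*acc < 18.
Before the loop (bound <=3), unroll the exhaustion recursion (WP_0 = exit-now case; WP_j = one more guarded iteration, up to j = 3):
  WP_0: (!(acc + 2*cnt != -1)) && 2*acc < 18
  WP_1: (acc + 2*cnt != -1 ==> ((!(acc + 2*cnt != -1)) && 2*acc < 18)) && ((!(acc + 2*cnt != -1)) ==> 2*acc < 18)
  WP_2: (acc + 2*cnt != -1 ==> ((acc + 2*cnt != -1 ==> ((!(acc + 2*cnt != -1)) && 2*acc < 18)) && ((!(acc + 2*cnt != -1)) ==> 2*acc < 18))) && ((!(acc + 2*cnt != -1)) ==> 2*acc < 18)
  WP_3: (acc + 2*cnt != -1 ==> ((acc + 2*cnt != -1 ==> ((acc + 2*cnt != -1 ==> ((!(acc + 2*cnt != -1)) && 2*acc < 18)) && ((!(acc + 2*cnt != -1)) ==> 2*acc < 18))) && ((!(acc + 2*cnt != -1)) ==> 2*acc < 18))) && ((!(acc + 2*cnt != -1)) ==> 2*acc < 18)
So before the loop: (acc + 2*cnt != -1 ==> ((acc + 2*cnt != -1 ==> ((acc + 2*cnt != -1 ==> ((!(acc + 2*cnt != -1)) && 2*acc < 18)) && ((!(acc + 2*cnt != -1)) ==> 2*acc < 18))) && ((!(acc + 2*cnt != -1)) ==> 2*acc < 18))) && ((!(acc + 2*cnt != -1)) ==> 2*acc < 18)
Before j := acc: (acc + 2*cnt != -1 ==> ((acc + 2*cnt != -1 ==> ((acc + 2*cnt != -1 ==> ((!(acc + 2*cnt != -1)) && 2*acc < 18)) && ((!(acc + 2*cnt != -1)) ==> 2*acc < 18))) && ((!(acc + 2*cnt != -1)) ==> 2*acc < 18))) && ((!(acc + 2*cnt != -1)) ==> 2*acc < 18)
Answer: WP = (acc + 2*cnt != -1 ==> ((acc + 2*cnt != -1 ==> ((acc + 2*cnt != -1 ==> ((!(acc + 2*cnt != -1)) && 2*acc < 18)) && ((!(acc + 2*cnt != -1)) ==> 2*acc < 18))) && ((!(acc + 2*cnt != -1)) ==> 2*acc < 18))) && ((!(acc + 2*cnt != -1)) ==> 2*acc < 18)


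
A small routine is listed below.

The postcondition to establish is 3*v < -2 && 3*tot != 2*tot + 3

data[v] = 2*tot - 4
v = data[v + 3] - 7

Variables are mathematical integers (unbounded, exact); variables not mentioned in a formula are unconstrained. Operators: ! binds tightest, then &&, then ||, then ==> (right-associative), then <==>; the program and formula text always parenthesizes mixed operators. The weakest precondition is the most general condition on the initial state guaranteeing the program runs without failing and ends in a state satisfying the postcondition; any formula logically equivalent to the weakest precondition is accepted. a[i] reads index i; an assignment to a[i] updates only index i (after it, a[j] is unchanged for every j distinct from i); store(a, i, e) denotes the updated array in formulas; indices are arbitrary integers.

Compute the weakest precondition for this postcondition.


Working backward. After the program, the postcondition 3*v < -2 && 3*tot != 2*tot + 3 must hold; in canonical form it is 3*v < -2 && tot != 3.
Before v := data[v + 3] - 7: 3*data[v + 3] < 19 && tot != 3
Before data[v] := 2*tot - 4: 3*store(data, v, 2*tot - 4)[v + 3] < 19 && tot != 3
Answer: WP = 3*store(data, v, 2*tot - 4)[v + 3] < 19 && tot != 3


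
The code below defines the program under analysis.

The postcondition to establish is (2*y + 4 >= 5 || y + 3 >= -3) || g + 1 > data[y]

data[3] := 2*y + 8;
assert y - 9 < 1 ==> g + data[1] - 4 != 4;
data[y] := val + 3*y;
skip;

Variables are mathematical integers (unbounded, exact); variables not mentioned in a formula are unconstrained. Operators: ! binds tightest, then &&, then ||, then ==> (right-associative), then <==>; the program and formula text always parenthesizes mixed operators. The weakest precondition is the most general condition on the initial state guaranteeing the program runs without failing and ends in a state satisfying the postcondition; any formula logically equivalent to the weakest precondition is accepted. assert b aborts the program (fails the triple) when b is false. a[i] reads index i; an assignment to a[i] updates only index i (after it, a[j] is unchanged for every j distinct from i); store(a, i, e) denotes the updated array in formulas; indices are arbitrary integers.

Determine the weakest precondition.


Working backward. After the program, the postcondition (2*y + 4 >= 5 || y + 3 >= -3) || g + 1 > data[y] must hold; in canonical form it is 2*y >= 1 || y >= -6 || g > data[y] - 1.
Before skip: 2*y >= 1 || y >= -6 || g > data[y] - 1
Before data[y] := val + 3*y: 2*y >= 1 || y >= -6 || g > store(data, y, val + 3*y)[y] - 1
Before assert y - 9 < 1 ==> g + data[1] - 4 != 4: (y < 10 ==> data[1] + g != 8) && (2*y >= 1 || y >= -6 || g > store(data, y, val + 3*y)[y] - 1)
Before data[3] := 2*y + 8: (y < 10 ==> data[1] + g != 8) && (2*y >= 1 || y >= -6 || g > store(store(data, 3, 2*y + 8), y, val + 3*y)[y] - 1)
Answer: WP = (y < 10 ==> data[1] + g != 8) && (2*y >= 1 || y >= -6 || g > store(store(data, 3, 2*y + 8), y, val + 3*y)[y] - 1)


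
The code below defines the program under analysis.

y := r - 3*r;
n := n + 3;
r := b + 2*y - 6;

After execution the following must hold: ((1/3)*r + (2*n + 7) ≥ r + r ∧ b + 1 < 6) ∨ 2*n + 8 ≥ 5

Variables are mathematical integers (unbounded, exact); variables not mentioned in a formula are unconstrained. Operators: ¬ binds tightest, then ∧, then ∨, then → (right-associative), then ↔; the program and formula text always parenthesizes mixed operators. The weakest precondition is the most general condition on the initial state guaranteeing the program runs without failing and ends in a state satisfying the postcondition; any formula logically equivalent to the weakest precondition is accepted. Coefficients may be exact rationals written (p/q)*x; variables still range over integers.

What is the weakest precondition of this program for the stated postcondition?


Working backward. After the program, the postcondition ((1/3)*r + (2*n + 7) ≥ r + r ∧ b + 1 < 6) ∨ 2*n + 8 ≥ 5 must hold; in canonical form it is (2*n ≥ (5/3)*r - 7 ∧ b < 5) ∨ 2*n ≥ -3.
Before r := b + 2*y - 6: (2*n ≥ (5/3)*b + (10/3)*y - 17 ∧ b < 5) ∨ 2*n ≥ -3
Before n := n + 3: (2*n ≥ (5/3)*b + (10/3)*y - 23 ∧ b < 5) ∨ 2*n ≥ -9
Before y := r - 3*r: (2*n + (20/3)*r ≥ (5/3)*b - 23 ∧ b < 5) ∨ 2*n ≥ -9
Answer: WP = (2*n + (20/3)*r ≥ (5/3)*b - 23 ∧ b < 5) ∨ 2*n ≥ -9


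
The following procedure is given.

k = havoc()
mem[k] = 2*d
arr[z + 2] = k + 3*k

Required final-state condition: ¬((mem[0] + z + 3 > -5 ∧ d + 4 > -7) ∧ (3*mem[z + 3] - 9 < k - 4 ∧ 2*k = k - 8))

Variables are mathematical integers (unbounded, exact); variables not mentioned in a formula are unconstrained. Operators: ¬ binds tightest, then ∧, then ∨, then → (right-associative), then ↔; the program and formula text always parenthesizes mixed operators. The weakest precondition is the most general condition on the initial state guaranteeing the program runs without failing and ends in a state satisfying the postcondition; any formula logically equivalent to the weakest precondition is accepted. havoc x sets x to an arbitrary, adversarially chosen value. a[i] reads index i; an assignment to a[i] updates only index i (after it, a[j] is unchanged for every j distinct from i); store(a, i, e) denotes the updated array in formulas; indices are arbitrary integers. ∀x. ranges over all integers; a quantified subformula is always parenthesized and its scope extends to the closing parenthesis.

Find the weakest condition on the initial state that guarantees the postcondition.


Working backward. After the program, the postcondition ¬((mem[0] + z + 3 > -5 ∧ d + 4 > -7) ∧ (3*mem[z + 3] - 9 < k - 4 ∧ 2*k = k - 8)) must hold; in canonical form it is ¬(mem[0] + z > -8 ∧ d > -11 ∧ 3*mem[z + 3] < k + 5 ∧ k = -8).
Before arr[z + 2] := k + 3*k: ¬(mem[0] + z > -8 ∧ d > -11 ∧ 3*mem[z + 3] < k + 5 ∧ k = -8)
Before mem[k] := 2*d: ¬(store(mem, k, 2*d)[0] + z > -8 ∧ d > -11 ∧ 3*store(mem, k, 2*d)[z + 3] < k + 5 ∧ k = -8)
Before havoc k: ∀k_1. (¬(store(mem, k_1, 2*d)[0] + z > -8 ∧ d > -11 ∧ 3*store(mem, k_1, 2*d)[z + 3] < k_1 + 5 ∧ k_1 = -8))
Answer: WP = ∀k_1. (¬(store(mem, k_1, 2*d)[0] + z > -8 ∧ d > -11 ∧ 3*store(mem, k_1, 2*d)[z + 3] < k_1 + 5 ∧ k_1 = -8))


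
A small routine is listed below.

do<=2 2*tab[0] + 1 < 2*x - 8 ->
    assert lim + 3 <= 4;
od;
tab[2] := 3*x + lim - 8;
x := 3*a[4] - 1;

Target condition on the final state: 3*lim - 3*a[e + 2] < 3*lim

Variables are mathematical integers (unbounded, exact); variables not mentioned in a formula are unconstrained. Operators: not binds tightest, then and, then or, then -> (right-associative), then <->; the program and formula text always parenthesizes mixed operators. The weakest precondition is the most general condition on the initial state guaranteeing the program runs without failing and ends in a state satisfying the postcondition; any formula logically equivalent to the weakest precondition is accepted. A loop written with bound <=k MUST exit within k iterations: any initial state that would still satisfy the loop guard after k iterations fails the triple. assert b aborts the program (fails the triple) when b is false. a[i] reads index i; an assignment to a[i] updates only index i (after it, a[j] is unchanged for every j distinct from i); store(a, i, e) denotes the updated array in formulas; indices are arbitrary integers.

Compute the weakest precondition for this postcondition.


Working backward. After the program, the postcondition 3*lim - 3*a[e + 2] < 3*lim must hold; in canonical form it is 3*a[e + 2] > 0.
Before x := 3*a[4] - 1: 3*a[e + 2] > 0
Before tab[2] := 3*x + lim - 8: 3*a[e + 2] > 0
Before the loop (bound <=2), unroll the exhaustion recursion (WP_0 = exit-now case; WP_j = one more guarded iteration, up to j = 2):
  WP_0: (not (2*tab[0] < 2*x - 9)) and 3*a[e + 2] > 0
  WP_1: (2*tab[0] < 2*x - 9 -> (lim <= 1 and (not (2*tab[0] < 2*x - 9)) and 3*a[e + 2] > 0)) and ((not (2*tab[0] < 2*x - 9)) -> 3*a[e + 2] > 0)
  WP_2: (2*tab[0] < 2*x - 9 -> (lim <= 1 and (2*tab[0] < 2*x - 9 -> (lim <= 1 and (not (2*tab[0] < 2*x - 9)) and 3*a[e + 2] > 0)) and ((not (2*tab[0] < 2*x - 9)) -> 3*a[e + 2] > 0))) and ((not (2*tab[0] < 2*x - 9)) -> 3*a[e + 2] > 0)
So before the loop: (2*tab[0] < 2*x - 9 -> (lim <= 1 and (2*tab[0] < 2*x - 9 -> (lim <= 1 and (not (2*tab[0] < 2*x - 9)) and 3*a[e + 2] > 0)) and ((not (2*tab[0] < 2*x - 9)) -> 3*a[e + 2] > 0))) and ((not (2*tab[0] < 2*x - 9)) -> 3*a[e + 2] > 0)
Answer: WP = (2*tab[0] < 2*x - 9 -> (lim <= 1 and (2*tab[0] < 2*x - 9 -> (lim <= 1 and (not (2*tab[0] < 2*x - 9)) and 3*a[e + 2] > 0)) and ((not (2*tab[0] < 2*x - 9)) -> 3*a[e + 2] > 0))) and ((not (2*tab[0] < 2*x - 9)) -> 3*a[e + 2] > 0)


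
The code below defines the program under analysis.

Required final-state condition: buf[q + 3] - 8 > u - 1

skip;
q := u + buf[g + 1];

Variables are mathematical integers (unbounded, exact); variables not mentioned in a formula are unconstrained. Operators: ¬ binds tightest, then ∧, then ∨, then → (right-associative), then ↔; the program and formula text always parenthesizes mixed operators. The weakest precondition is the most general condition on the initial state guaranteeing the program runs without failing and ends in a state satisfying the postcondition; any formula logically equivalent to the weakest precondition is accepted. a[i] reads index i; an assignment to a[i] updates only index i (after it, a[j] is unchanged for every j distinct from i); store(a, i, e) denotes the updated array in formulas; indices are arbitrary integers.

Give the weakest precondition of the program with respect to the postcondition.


Working backward. After the program, the postcondition buf[q + 3] - 8 > u - 1 must hold; in canonical form it is buf[q + 3] > u + 7.
Before q := u + buf[g + 1]: buf[buf[g + 1] + u + 3] > u + 7
Before skip: buf[buf[g + 1] + u + 3] > u + 7
Answer: WP = buf[buf[g + 1] + u + 3] > u + 7


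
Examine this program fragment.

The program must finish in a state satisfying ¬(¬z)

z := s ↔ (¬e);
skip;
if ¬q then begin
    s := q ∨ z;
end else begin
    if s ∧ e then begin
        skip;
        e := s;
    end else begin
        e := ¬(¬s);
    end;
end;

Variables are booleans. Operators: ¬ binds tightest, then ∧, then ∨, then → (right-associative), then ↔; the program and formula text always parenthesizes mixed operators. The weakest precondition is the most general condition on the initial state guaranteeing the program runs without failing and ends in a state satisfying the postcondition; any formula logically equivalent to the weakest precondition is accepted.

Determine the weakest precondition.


Working backward. After the program, the postcondition ¬(¬z) must hold; in canonical form it is z.
Then branch requires z; else branch requires ((s ∧ e) → z) ∧ ((¬(s ∧ e)) → z).
Before the if: ((¬q) → z) ∧ (q → (((s ∧ e) → z) ∧ ((¬(s ∧ e)) → z)))
Before skip: ((¬q) → z) ∧ (q → (((s ∧ e) → z) ∧ ((¬(s ∧ e)) → z)))
Before z := s ↔ (¬e): ((¬q) → (s ↔ (¬e))) ∧ (q → (((s ∧ e) → (s ↔ (¬e))) ∧ ((¬(s ∧ e)) → (s ↔ (¬e)))))
Answer: WP = ((¬q) → (s ↔ (¬e))) ∧ (q → (((s ∧ e) → (s ↔ (¬e))) ∧ ((¬(s ∧ e)) → (s ↔ (¬e)))))


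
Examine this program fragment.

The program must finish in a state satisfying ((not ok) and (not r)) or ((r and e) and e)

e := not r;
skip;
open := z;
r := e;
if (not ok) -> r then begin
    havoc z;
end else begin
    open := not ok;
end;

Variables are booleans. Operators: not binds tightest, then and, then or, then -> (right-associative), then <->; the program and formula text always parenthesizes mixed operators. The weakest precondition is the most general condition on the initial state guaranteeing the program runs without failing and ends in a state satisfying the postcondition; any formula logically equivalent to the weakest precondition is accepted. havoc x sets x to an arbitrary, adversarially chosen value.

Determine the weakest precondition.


Working backward. After the program, the postcondition ((not ok) and (not r)) or ((r and e) and e) must hold; in canonical form it is ((not ok) and (not r)) or (r and e).
Then branch requires ((not ok) and (not r)) or (r and e); else branch requires ((not ok) and (not r)) or (r and e).
Before the if: (((not ok) -> r) -> (((not ok) and (not r)) or (r and e))) and ((not ((not ok) -> r)) -> (((not ok) and (not r)) or (r and e)))
Before r := e: (((not ok) -> e) -> (((not ok) and (not e)) or e)) and ((not ((not ok) -> e)) -> (((not ok) and (not e)) or e))
Before open := z: (((not ok) -> e) -> (((not ok) and (not e)) or e)) and ((not ((not ok) -> e)) -> (((not ok) and (not e)) or e))
Before skip: (((not ok) -> e) -> (((not ok) and (not e)) or e)) and ((not ((not ok) -> e)) -> (((not ok) and (not e)) or e))
Before e := not r: (((not ok) -> (not r)) -> (((not ok) and r) or (not r))) and ((not ((not ok) -> (not r))) -> (((not ok) and r) or (not r)))
Answer: WP = (((not ok) -> (not r)) -> (((not ok) and r) or (not r))) and ((not ((not ok) -> (not r))) -> (((not ok) and r) or (not r)))


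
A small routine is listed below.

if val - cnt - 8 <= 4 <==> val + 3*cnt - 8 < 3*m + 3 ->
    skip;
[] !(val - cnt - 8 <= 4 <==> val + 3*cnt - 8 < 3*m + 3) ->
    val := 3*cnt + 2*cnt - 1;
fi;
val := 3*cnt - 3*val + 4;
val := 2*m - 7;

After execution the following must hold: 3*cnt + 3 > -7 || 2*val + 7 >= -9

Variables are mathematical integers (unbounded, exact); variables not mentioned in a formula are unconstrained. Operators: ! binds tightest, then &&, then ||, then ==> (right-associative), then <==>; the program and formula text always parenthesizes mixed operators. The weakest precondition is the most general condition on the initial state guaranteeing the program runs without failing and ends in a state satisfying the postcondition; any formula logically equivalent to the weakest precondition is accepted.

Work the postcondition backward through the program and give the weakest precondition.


Working backward. After the program, the postcondition 3*cnt + 3 > -7 || 2*val + 7 >= -9 must hold; in canonical form it is 3*cnt > -10 || 2*val >= -16.
Before val := 2*m - 7: 3*cnt > -10 || 4*m >= -2
Before val := 3*cnt - 3*val + 4: 3*cnt > -10 || 4*m >= -2
Then branch requires 3*cnt > -10 || 4*m >= -2; else branch requires 3*cnt > -10 || 4*m >= -2.
Before the if: ((val <= cnt + 12 <==> 3*cnt + val < 3*m + 11) ==> (3*cnt > -10 || 4*m >= -2)) && ((!(val <= cnt + 12 <==> 3*cnt + val < 3*m + 11)) ==> (3*cnt > -10 || 4*m >= -2))
Answer: WP = ((val <= cnt + 12 <==> 3*cnt + val < 3*m + 11) ==> (3*cnt > -10 || 4*m >= -2)) && ((!(val <= cnt + 12 <==> 3*cnt + val < 3*m + 11)) ==> (3*cnt > -10 || 4*m >= -2))


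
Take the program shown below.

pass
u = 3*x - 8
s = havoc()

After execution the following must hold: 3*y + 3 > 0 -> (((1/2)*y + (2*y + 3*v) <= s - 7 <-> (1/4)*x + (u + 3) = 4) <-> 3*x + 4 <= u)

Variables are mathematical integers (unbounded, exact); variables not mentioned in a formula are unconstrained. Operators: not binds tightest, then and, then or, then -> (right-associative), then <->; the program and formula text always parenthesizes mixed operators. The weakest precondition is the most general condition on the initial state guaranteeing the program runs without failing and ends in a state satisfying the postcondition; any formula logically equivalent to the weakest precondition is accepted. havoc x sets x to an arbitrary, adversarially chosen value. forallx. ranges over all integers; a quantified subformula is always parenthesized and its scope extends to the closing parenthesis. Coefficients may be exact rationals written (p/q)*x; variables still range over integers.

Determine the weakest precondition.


Working backward. After the program, the postcondition 3*y + 3 > 0 -> (((1/2)*y + (2*y + 3*v) <= s - 7 <-> (1/4)*x + (u + 3) = 4) <-> 3*x + 4 <= u) must hold; in canonical form it is 3*y > -3 -> ((3*v + (5/2)*y <= s - 7 <-> u + (1/4)*x = 1) <-> 3*x <= u - 4).
Before havoc s: forall s_1. (3*y > -3 -> ((3*v + (5/2)*y <= s_1 - 7 <-> u + (1/4)*x = 1) <-> 3*x <= u - 4))
Before u := 3*x - 8: forall s_1. (3*y > -3 -> (not (3*v + (5/2)*y <= s_1 - 7 <-> (13/4)*x = 9)))
Before skip: forall s_1. (3*y > -3 -> (not (3*v + (5/2)*y <= s_1 - 7 <-> (13/4)*x = 9)))
Answer: WP = forall s_1. (3*y > -3 -> (not (3*v + (5/2)*y <= s_1 - 7 <-> (13/4)*x = 9)))


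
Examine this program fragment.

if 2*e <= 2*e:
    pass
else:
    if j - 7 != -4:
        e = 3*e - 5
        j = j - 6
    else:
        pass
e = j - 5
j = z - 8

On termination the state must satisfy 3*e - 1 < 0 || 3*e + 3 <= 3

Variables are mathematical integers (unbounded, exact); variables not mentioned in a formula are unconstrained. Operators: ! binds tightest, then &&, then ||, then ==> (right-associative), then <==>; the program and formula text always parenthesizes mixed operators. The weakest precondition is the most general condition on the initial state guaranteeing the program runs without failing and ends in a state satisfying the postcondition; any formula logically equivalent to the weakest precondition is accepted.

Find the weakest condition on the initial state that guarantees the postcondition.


Working backward. After the program, the postcondition 3*e - 1 < 0 || 3*e + 3 <= 3 must hold; in canonical form it is 3*e < 1 || 3*e <= 0.
Before j := z - 8: 3*e < 1 || 3*e <= 0
Before e := j - 5: 3*j < 16 || 3*j <= 15
Then branch requires 3*j < 16 || 3*j <= 15; else branch requires (j != 3 ==> (3*j < 34 || 3*j <= 33)) && ((!(j != 3)) ==> (3*j < 16 || 3*j <= 15)).
Before the if: 3*j < 16 || 3*j <= 15
Answer: WP = 3*j < 16 || 3*j <= 15


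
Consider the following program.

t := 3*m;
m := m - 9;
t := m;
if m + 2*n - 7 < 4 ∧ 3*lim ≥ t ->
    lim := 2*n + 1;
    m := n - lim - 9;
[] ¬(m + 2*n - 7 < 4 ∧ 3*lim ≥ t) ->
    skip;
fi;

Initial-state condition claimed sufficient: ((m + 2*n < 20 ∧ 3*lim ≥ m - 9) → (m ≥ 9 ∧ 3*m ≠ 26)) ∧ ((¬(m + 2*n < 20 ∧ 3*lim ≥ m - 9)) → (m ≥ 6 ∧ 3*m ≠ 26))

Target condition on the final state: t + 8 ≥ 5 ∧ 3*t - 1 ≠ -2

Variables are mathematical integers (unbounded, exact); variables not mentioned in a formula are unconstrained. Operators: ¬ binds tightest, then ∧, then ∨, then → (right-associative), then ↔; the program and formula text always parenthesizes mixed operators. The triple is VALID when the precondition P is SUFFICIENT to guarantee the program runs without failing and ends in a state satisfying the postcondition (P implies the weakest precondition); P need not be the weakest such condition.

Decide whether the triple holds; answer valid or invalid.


Working backward. After the program, the postcondition t + 8 ≥ 5 ∧ 3*t - 1 ≠ -2 must hold; in canonical form it is t ≥ -3 ∧ 3*t ≠ -1.
Then branch requires t ≥ -3 ∧ 3*t ≠ -1; else branch requires t ≥ -3 ∧ 3*t ≠ -1.
Before the if: ((m + 2*n < 11 ∧ 3*lim ≥ t) → (t ≥ -3 ∧ 3*t ≠ -1)) ∧ ((¬(m + 2*n < 11 ∧ 3*lim ≥ t)) → (t ≥ -3 ∧ 3*t ≠ -1))
Before t := m: ((m + 2*n < 11 ∧ 3*lim ≥ m) → (m ≥ -3 ∧ 3*m ≠ -1)) ∧ ((¬(m + 2*n < 11 ∧ 3*lim ≥ m)) → (m ≥ -3 ∧ 3*m ≠ -1))
Before m := m - 9: ((m + 2*n < 20 ∧ 3*lim ≥ m - 9) → (m ≥ 6 ∧ 3*m ≠ 26)) ∧ ((¬(m + 2*n < 20 ∧ 3*lim ≥ m - 9)) → (m ≥ 6 ∧ 3*m ≠ 26))
Before t := 3*m: ((m + 2*n < 20 ∧ 3*lim ≥ m - 9) → (m ≥ 6 ∧ 3*m ≠ 26)) ∧ ((¬(m + 2*n < 20 ∧ 3*lim ≥ m - 9)) → (m ≥ 6 ∧ 3*m ≠ 26))
The weakest precondition is ((m + 2*n < 20 ∧ 3*lim ≥ m - 9) → (m ≥ 6 ∧ 3*m ≠ 26)) ∧ ((¬(m + 2*n < 20 ∧ 3*lim ≥ m - 9)) → (m ≥ 6 ∧ 3*m ≠ 26)).
Check whether ((m + 2*n < 20 ∧ 3*lim ≥ m - 9) → (m ≥ 9 ∧ 3*m ≠ 26)) ∧ ((¬(m + 2*n < 20 ∧ 3*lim ≥ m - 9)) → (m ≥ 6 ∧ 3*m ≠ 26)) implies it.
Every state satisfying the precondition satisfies the weakest precondition: the implication holds.
Answer: valid


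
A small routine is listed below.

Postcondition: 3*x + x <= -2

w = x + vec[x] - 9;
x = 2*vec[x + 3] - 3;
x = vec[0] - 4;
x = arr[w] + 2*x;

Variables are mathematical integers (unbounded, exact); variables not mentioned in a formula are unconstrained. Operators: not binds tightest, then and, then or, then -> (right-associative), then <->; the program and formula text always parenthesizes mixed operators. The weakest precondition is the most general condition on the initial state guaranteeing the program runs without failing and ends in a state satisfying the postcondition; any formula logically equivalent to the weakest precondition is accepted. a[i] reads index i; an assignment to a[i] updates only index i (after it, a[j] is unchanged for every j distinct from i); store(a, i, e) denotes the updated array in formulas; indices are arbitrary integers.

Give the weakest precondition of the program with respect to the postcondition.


Working backward. After the program, the postcondition 3*x + x <= -2 must hold; in canonical form it is 4*x <= -2.
Before x := arr[w] + 2*x: 4*arr[w] + 8*x <= -2
Before x := vec[0] - 4: 4*arr[w] + 8*vec[0] <= 30
Before x := 2*vec[x + 3] - 3: 4*arr[w] + 8*vec[0] <= 30
Before w := x + vec[x] - 9: 4*arr[vec[x] + x - 9] + 8*vec[0] <= 30
Answer: WP = 4*arr[vec[x] + x - 9] + 8*vec[0] <= 30


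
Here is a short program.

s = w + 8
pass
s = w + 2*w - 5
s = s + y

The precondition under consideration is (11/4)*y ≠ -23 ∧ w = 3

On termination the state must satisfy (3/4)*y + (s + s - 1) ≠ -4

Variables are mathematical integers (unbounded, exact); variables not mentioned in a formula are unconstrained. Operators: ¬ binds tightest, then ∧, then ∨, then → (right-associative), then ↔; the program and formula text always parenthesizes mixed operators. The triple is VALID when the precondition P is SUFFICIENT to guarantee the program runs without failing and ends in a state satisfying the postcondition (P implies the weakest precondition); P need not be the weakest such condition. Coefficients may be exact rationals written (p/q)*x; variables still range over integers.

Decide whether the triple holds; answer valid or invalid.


Working backward. After the program, the postcondition (3/4)*y + (s + s - 1) ≠ -4 must hold; in canonical form it is 2*s + (3/4)*y ≠ -3.
Before s := s + y: 2*s + (11/4)*y ≠ -3
Before s := w + 2*w - 5: 6*w + (11/4)*y ≠ 7
Before skip: 6*w + (11/4)*y ≠ 7
Before s := w + 8: 6*w + (11/4)*y ≠ 7
The weakest precondition is 6*w + (11/4)*y ≠ 7.
Check whether (11/4)*y ≠ -23 ∧ w = 3 implies it.
Countermodel: at the initial state w = 3, y = -4, the precondition holds but the weakest precondition fails.
Answer: invalid


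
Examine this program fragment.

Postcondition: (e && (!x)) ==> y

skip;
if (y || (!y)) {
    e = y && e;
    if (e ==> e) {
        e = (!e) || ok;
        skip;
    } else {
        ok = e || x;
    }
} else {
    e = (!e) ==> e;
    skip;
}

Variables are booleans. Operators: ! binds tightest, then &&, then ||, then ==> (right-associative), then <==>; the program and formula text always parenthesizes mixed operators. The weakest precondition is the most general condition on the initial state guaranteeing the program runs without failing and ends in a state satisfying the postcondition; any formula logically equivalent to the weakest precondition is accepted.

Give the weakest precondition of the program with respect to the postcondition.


Working backward. After the program, (e && (!x)) ==> y must hold.
Then branch requires (((!(y && e)) || ok) && (!x)) ==> y; else branch requires (((!e) ==> e) && (!x)) ==> y.
Before the if: (((!(y && e)) || ok) && (!x)) ==> y
Before skip: (((!(y && e)) || ok) && (!x)) ==> y
Answer: WP = (((!(y && e)) || ok) && (!x)) ==> y


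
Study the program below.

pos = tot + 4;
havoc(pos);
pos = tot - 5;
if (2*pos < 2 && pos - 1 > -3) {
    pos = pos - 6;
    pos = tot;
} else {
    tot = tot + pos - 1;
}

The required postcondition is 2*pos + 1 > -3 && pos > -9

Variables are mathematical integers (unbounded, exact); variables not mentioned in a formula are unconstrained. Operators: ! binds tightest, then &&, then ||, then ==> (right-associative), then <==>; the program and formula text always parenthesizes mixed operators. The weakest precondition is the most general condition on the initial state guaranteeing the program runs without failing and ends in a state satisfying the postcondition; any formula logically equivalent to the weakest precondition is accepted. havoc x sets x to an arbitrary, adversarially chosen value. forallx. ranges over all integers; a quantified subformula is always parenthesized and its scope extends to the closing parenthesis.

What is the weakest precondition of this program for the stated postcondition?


Working backward. After the program, the postcondition 2*pos + 1 > -3 && pos > -9 must hold; in canonical form it is 2*pos > -4 && pos > -9.
Then branch requires 2*tot > -4 && tot > -9; else branch requires 2*pos > -4 && pos > -9.
Before the if: ((2*pos < 2 && pos > -2) ==> (2*tot > -4 && tot > -9)) && ((!(2*pos < 2 && pos > -2)) ==> (2*pos > -4 && pos > -9))
Before pos := tot - 5: ((2*tot < 12 && tot > 3) ==> (2*tot > -4 && tot > -9)) && ((!(2*tot < 12 && tot > 3)) ==> (2*tot > 6 && tot > -4))
Before havoc pos: ((2*tot < 12 && tot > 3) ==> (2*tot > -4 && tot > -9)) && ((!(2*tot < 12 && tot > 3)) ==> (2*tot > 6 && tot > -4))
Before pos := tot + 4: ((2*tot < 12 && tot > 3) ==> (2*tot > -4 && tot > -9)) && ((!(2*tot < 12 && tot > 3)) ==> (2*tot > 6 && tot > -4))
Answer: WP = ((2*tot < 12 && tot > 3) ==> (2*tot > -4 && tot > -9)) && ((!(2*tot < 12 && tot > 3)) ==> (2*tot > 6 && tot > -4))


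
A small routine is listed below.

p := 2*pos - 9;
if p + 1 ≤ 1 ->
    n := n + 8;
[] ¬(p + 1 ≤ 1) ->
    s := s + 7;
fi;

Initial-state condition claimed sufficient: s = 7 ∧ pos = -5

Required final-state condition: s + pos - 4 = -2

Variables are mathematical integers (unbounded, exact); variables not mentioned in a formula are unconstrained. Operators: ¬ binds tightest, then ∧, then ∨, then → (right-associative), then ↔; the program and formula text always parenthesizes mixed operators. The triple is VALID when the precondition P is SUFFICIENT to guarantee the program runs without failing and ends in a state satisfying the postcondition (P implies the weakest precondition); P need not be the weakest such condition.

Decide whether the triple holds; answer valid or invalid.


Working backward. After the program, the postcondition s + pos - 4 = -2 must hold; in canonical form it is pos + s = 2.
Then branch requires pos + s = 2; else branch requires pos + s = -5.
Before the if: (p ≤ 0 → pos + s = 2) ∧ ((¬(p ≤ 0)) → pos + s = -5)
Before p := 2*pos - 9: (2*pos ≤ 9 → pos + s = 2) ∧ ((¬(2*pos ≤ 9)) → pos + s = -5)
The weakest precondition is (2*pos ≤ 9 → pos + s = 2) ∧ ((¬(2*pos ≤ 9)) → pos + s = -5).
Check whether s = 7 ∧ pos = -5 implies it.
Every state satisfying the precondition satisfies the weakest precondition: the implication holds.
Answer: valid


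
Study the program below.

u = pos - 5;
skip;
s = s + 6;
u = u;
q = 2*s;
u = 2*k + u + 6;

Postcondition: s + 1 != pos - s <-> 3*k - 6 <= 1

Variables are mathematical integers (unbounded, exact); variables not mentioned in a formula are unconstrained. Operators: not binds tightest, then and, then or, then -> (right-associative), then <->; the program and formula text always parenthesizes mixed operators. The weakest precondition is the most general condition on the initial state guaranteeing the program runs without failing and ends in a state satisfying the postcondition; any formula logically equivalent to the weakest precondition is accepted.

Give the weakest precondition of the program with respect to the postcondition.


Working backward. After the program, the postcondition s + 1 != pos - s <-> 3*k - 6 <= 1 must hold; in canonical form it is 2*s != pos - 1 <-> 3*k <= 7.
Before u := 2*k + u + 6: 2*s != pos - 1 <-> 3*k <= 7
Before q := 2*s: 2*s != pos - 1 <-> 3*k <= 7
Before u := u: 2*s != pos - 1 <-> 3*k <= 7
Before s := s + 6: 2*s != pos - 13 <-> 3*k <= 7
Before skip: 2*s != pos - 13 <-> 3*k <= 7
Before u := pos - 5: 2*s != pos - 13 <-> 3*k <= 7
Answer: WP = 2*s != pos - 13 <-> 3*k <= 7


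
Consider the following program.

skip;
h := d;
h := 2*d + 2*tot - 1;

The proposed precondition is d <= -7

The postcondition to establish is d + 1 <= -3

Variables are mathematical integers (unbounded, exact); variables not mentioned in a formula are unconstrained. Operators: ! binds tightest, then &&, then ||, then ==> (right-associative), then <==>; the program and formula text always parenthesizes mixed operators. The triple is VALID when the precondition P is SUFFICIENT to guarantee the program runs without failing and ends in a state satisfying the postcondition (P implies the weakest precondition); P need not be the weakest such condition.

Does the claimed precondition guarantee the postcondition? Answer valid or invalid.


Working backward. After the program, the postcondition d + 1 <= -3 must hold; in canonical form it is d <= -4.
Before h := 2*d + 2*tot - 1: d <= -4
Before h := d: d <= -4
Before skip: d <= -4
The weakest precondition is d <= -4.
Check whether d <= -7 implies it.
Every state satisfying the precondition satisfies the weakest precondition: the implication holds.
Answer: valid


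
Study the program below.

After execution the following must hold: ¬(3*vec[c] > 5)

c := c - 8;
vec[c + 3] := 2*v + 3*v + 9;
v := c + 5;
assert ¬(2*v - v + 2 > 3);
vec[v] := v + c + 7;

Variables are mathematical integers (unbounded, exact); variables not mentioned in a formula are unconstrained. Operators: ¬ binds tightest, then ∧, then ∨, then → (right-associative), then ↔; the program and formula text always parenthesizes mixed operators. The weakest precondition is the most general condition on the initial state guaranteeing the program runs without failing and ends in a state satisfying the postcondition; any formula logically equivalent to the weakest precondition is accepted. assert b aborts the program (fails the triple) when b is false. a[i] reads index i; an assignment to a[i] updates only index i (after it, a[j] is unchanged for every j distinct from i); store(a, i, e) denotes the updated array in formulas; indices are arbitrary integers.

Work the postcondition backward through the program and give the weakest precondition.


Working backward. After the program, ¬(3*vec[c] > 5) must hold.
Before vec[v] := v + c + 7: ¬(3*store(vec, v, c + v + 7)[c] > 5)
Before assert ¬(2*v - v + 2 > 3): (¬(v > 1)) ∧ (¬(3*store(vec, v, c + v + 7)[c] > 5))
Before v := c + 5: (¬(c > -4)) ∧ (¬(3*store(vec, c + 5, 2*c + 12)[c] > 5))
Before vec[c + 3] := 2*v + 3*v + 9: (¬(c > -4)) ∧ (¬(3*store(store(vec, c + 3, 5*v + 9), c + 5, 2*c + 12)[c] > 5))
Before c := c - 8: (¬(c > 4)) ∧ (¬(3*store(store(vec, c - 5, 5*v + 9), c - 3, 2*c - 4)[c - 8] > 5))
Answer: WP = (¬(c > 4)) ∧ (¬(3*store(store(vec, c - 5, 5*v + 9), c - 3, 2*c - 4)[c - 8] > 5))


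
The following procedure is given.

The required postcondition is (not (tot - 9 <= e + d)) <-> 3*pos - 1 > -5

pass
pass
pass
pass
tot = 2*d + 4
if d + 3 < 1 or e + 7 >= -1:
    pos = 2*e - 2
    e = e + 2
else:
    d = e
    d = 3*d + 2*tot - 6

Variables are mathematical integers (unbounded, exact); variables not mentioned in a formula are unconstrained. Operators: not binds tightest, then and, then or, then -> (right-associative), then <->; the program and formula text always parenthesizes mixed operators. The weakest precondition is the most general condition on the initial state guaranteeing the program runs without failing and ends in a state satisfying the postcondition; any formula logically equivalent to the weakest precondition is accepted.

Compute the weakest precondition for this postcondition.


Working backward. After the program, the postcondition (not (tot - 9 <= e + d)) <-> 3*pos - 1 > -5 must hold; in canonical form it is (not (tot <= d + e + 9)) <-> 3*pos > -4.
Then branch requires (not (tot <= d + e + 11)) <-> 6*e > 2; else branch requires (not (4*e + tot >= -3)) <-> 3*pos > -4.
Before the if: ((d < -2 or e >= -8) -> ((not (tot <= d + e + 11)) <-> 6*e > 2)) and ((not (d < -2 or e >= -8)) -> ((not (4*e + tot >= -3)) <-> 3*pos > -4))
Before tot := 2*d + 4: ((d < -2 or e >= -8) -> ((not (d <= e + 7)) <-> 6*e > 2)) and ((not (d < -2 or e >= -8)) -> ((not (2*d + 4*e >= -7)) <-> 3*pos > -4))
Before skip: ((d < -2 or e >= -8) -> ((not (d <= e + 7)) <-> 6*e > 2)) and ((not (d < -2 or e >= -8)) -> ((not (2*d + 4*e >= -7)) <-> 3*pos > -4))
Before skip: ((d < -2 or e >= -8) -> ((not (d <= e + 7)) <-> 6*e > 2)) and ((not (d < -2 or e >= -8)) -> ((not (2*d + 4*e >= -7)) <-> 3*pos > -4))
Before skip: ((d < -2 or e >= -8) -> ((not (d <= e + 7)) <-> 6*e > 2)) and ((not (d < -2 or e >= -8)) -> ((not (2*d + 4*e >= -7)) <-> 3*pos > -4))
Before skip: ((d < -2 or e >= -8) -> ((not (d <= e + 7)) <-> 6*e > 2)) and ((not (d < -2 or e >= -8)) -> ((not (2*d + 4*e >= -7)) <-> 3*pos > -4))
Answer: WP = ((d < -2 or e >= -8) -> ((not (d <= e + 7)) <-> 6*e > 2)) and ((not (d < -2 or e >= -8)) -> ((not (2*d + 4*e >= -7)) <-> 3*pos > -4))


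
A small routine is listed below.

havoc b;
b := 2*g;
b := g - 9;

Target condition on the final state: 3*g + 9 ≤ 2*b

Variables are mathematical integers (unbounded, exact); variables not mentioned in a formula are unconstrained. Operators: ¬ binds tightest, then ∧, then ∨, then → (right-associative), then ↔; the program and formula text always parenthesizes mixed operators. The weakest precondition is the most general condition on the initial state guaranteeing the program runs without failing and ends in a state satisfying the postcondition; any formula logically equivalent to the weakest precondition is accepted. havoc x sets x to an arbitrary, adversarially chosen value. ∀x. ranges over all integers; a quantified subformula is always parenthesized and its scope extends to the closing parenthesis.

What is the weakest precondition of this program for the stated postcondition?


Working backward. After the program, the postcondition 3*g + 9 ≤ 2*b must hold; in canonical form it is 3*g ≤ 2*b - 9.
Before b := g - 9: g ≤ -27
Before b := 2*g: g ≤ -27
Before havoc b: g ≤ -27
Answer: WP = g ≤ -27


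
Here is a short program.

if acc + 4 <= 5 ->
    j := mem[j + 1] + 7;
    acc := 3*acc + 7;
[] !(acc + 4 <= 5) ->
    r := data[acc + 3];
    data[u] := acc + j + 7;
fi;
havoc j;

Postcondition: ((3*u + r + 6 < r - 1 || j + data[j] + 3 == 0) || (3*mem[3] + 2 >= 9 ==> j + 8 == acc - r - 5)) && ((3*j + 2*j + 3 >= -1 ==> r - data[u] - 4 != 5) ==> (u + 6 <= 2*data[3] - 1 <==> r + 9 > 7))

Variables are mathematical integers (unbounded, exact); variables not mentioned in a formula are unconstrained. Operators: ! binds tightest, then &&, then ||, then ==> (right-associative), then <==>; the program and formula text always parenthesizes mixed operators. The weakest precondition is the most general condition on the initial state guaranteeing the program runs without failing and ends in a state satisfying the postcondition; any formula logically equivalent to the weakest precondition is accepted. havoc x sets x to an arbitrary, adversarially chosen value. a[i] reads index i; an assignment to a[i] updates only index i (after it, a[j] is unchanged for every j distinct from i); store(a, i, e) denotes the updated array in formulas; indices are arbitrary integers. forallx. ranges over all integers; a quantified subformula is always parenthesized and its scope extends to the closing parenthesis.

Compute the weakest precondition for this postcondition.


Working backward. After the program, the postcondition ((3*u + r + 6 < r - 1 || j + data[j] + 3 == 0) || (3*mem[3] + 2 >= 9 ==> j + 8 == acc - r - 5)) && ((3*j + 2*j + 3 >= -1 ==> r - data[u] - 4 != 5) ==> (u + 6 <= 2*data[3] - 1 <==> r + 9 > 7)) must hold; in canonical form it is (3*u < -7 || data[j] + j == -3 || (3*mem[3] >= 7 ==> j + r == acc - 13)) && ((5*j >= -4 ==> r != data[u] + 9) ==> (u <= 2*data[3] - 7 <==> r > -2)).
Before havoc j: forall j_1. ((3*u < -7 || data[j_1] + j_1 == -3 || (3*mem[3] >= 7 ==> j_1 + r == acc - 13)) && ((5*j_1 >= -4 ==> r != data[u] + 9) ==> (u <= 2*data[3] - 7 <==> r > -2)))
Then branch requires forall j_1. ((3*u < -7 || data[j_1] + j_1 == -3 || (3*mem[3] >= 7 ==> j_1 + r == 3*acc - 6)) && ((5*j_1 >= -4 ==> r != data[u] + 9) ==> (u <= 2*data[3] - 7 <==> r > -2))); else branch requires forall j_1. ((3*u < -7 || store(data, u, acc + j + 7)[j_1] + j_1 == -3 || (3*mem[3] >= 7 ==> data[acc + 3] + j_1 == acc - 13)) && ((5*j_1 >= -4 ==> data[acc + 3] != store(data, u, acc + j + 7)[u] + 9) ==> (u <= 2*store(data, u, acc + j + 7)[3] - 7 <==> data[acc + 3] > -2))).
Before the if: (acc <= 1 ==> (forall j_1. ((3*u < -7 || data[j_1] + j_1 == -3 || (3*mem[3] >= 7 ==> j_1 + r == 3*acc - 6)) && ((5*j_1 >= -4 ==> r != data[u] + 9) ==> (u <= 2*data[3] - 7 <==> r > -2))))) && ((!(acc <= 1)) ==> (forall j_1. ((3*u < -7 || store(data, u, acc + j + 7)[j_1] + j_1 == -3 || (3*mem[3] >= 7 ==> data[acc + 3] + j_1 == acc - 13)) && ((5*j_1 >= -4 ==> data[acc + 3] != store(data, u, acc + j + 7)[u] + 9) ==> (u <= 2*store(data, u, acc + j + 7)[3] - 7 <==> data[acc + 3] > -2)))))
Answer: WP = (acc <= 1 ==> (forall j_1. ((3*u < -7 || data[j_1] + j_1 == -3 || (3*mem[3] >= 7 ==> j_1 + r == 3*acc - 6)) && ((5*j_1 >= -4 ==> r != data[u] + 9) ==> (u <= 2*data[3] - 7 <==> r > -2))))) && ((!(acc <= 1)) ==> (forall j_1. ((3*u < -7 || store(data, u, acc + j + 7)[j_1] + j_1 == -3 || (3*mem[3] >= 7 ==> data[acc + 3] + j_1 == acc - 13)) && ((5*j_1 >= -4 ==> data[acc + 3] != store(data, u, acc + j + 7)[u] + 9) ==> (u <= 2*store(data, u, acc + j + 7)[3] - 7 <==> data[acc + 3] > -2)))))
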